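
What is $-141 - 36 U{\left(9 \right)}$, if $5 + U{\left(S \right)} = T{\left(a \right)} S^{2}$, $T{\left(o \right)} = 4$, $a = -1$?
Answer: $-11625$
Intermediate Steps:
$U{\left(S \right)} = -5 + 4 S^{2}$
$-141 - 36 U{\left(9 \right)} = -141 - 36 \left(-5 + 4 \cdot 9^{2}\right) = -141 - 36 \left(-5 + 4 \cdot 81\right) = -141 - 36 \left(-5 + 324\right) = -141 - 11484 = -11625$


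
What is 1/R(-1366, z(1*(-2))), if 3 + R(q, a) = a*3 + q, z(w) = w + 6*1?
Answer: -1/1357 ≈ -0.00073692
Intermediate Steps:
z(w) = 6 + w (z(w) = w + 6 = 6 + w)
R(q, a) = -3 + q + 3*a (R(q, a) = -3 + (a*3 + q) = -3 + (3*a + q) = -3 + (q + 3*a) = -3 + q + 3*a)
1/R(-1366, z(1*(-2))) = 1/(-3 - 1366 + 3*(6 + 1*(-2))) = 1/(-3 - 1366 + 3*(6 - 2)) = 1/(-3 - 1366 + 3*4) = 1/(-3 - 1366 + 12) = 1/(-1357) = -1/1357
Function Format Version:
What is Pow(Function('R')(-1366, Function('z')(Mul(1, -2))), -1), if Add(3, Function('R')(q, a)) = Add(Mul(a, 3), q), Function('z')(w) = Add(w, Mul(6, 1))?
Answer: Rational(-1, 1357) ≈ -0.00073692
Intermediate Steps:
Function('z')(w) = Add(6, w) (Function('z')(w) = Add(w, 6) = Add(6, w))
Function('R')(q, a) = Add(-3, q, Mul(3, a)) (Function('R')(q, a) = Add(-3, Add(Mul(a, 3), q)) = Add(-3, Add(Mul(3, a), q)) = Add(-3, Add(q, Mul(3, a))) = Add(-3, q, Mul(3, a)))
Pow(Function('R')(-1366, Function('z')(Mul(1, -2))), -1) = Pow(Add(-3, -1366, Mul(3, Add(6, Mul(1, -2)))), -1) = Pow(Add(-3, -1366, Mul(3, Add(6, -2))), -1) = Pow(Add(-3, -1366, Mul(3, 4)), -1) = Pow(Add(-3, -1366, 12), -1) = Pow(-1357, -1) = Rational(-1, 1357)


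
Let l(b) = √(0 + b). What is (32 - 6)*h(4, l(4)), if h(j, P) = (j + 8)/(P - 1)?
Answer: 312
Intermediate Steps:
l(b) = √b
h(j, P) = (8 + j)/(-1 + P)
(32 - 6)*h(4, l(4)) = (32 - 6)*((8 + 4)/(-1 + √4)) = 26*(12/(-1 + 2)) = 26*(12/1) = 26*(1*12) = 26*12 = 312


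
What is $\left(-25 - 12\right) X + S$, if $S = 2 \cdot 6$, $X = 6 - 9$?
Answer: $123$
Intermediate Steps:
$X = -3$
$S = 12$
$\left(-25 - 12\right) X + S = \left(-25 - 12\right) \left(-3\right) + 12 = \left(-37\right) \left(-3\right) + 12 = 111 + 12 = 123$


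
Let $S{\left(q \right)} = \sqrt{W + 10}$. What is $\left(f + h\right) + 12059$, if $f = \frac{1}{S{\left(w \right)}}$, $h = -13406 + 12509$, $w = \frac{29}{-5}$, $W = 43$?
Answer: $11162 + \frac{\sqrt{53}}{53} \approx 11162.0$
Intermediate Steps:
$w = - \frac{29}{5}$ ($w = 29 \left(- \frac{1}{5}\right) = - \frac{29}{5} \approx -5.8$)
$h = -897$
$S{\left(q \right)} = \sqrt{53}$ ($S{\left(q \right)} = \sqrt{43 + 10} = \sqrt{53}$)
$f = \frac{\sqrt{53}}{53}$ ($f = \frac{1}{\sqrt{53}} = \frac{\sqrt{53}}{53} \approx 0.13736$)
$\left(f + h\right) + 12059 = \left(\frac{\sqrt{53}}{53} - 897\right) + 12059 = \left(-897 + \frac{\sqrt{53}}{53}\right) + 12059 = 11162 + \frac{\sqrt{53}}{53}$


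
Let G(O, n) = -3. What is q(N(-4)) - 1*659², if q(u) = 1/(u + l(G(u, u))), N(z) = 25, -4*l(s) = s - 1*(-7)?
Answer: -10422743/24 ≈ -4.3428e+5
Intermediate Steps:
l(s) = -7/4 - s/4 (l(s) = -(s - 1*(-7))/4 = -(s + 7)/4 = -(7 + s)/4 = -7/4 - s/4)
q(u) = 1/(-1 + u) (q(u) = 1/(u + (-7/4 - ¼*(-3))) = 1/(u + (-7/4 + ¾)) = 1/(u - 1) = 1/(-1 + u))
q(N(-4)) - 1*659² = 1/(-1 + 25) - 1*659² = 1/24 - 1*434281 = 1/24 - 434281 = -10422743/24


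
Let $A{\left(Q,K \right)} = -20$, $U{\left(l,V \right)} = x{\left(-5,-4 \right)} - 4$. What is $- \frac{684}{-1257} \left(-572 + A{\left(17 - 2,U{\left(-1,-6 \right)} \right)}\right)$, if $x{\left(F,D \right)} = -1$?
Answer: $- \frac{134976}{419} \approx -322.14$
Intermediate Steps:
$U{\left(l,V \right)} = -5$ ($U{\left(l,V \right)} = -1 - 4 = -5$)
$- \frac{684}{-1257} \left(-572 + A{\left(17 - 2,U{\left(-1,-6 \right)} \right)}\right) = - \frac{684}{-1257} \left(-572 - 20\right) = \left(-684\right) \left(- \frac{1}{1257}\right) \left(-592\right) = \frac{228}{419} \left(-592\right) = - \frac{134976}{419}$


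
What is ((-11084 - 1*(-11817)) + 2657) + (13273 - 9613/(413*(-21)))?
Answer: 144527812/8673 ≈ 16664.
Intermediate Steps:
((-11084 - 1*(-11817)) + 2657) + (13273 - 9613/(413*(-21))) = ((-11084 + 11817) + 2657) + (13273 - 9613/(-8673)) = (733 + 2657) + (13273 - 9613*(-1/8673)) = 3390 + (13273 + 9613/8673) = 3390 + 115126342/8673 = 144527812/8673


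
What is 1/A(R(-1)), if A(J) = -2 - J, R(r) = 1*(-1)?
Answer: -1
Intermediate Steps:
R(r) = -1
1/A(R(-1)) = 1/(-2 - 1*(-1)) = 1/(-2 + 1) = 1/(-1) = -1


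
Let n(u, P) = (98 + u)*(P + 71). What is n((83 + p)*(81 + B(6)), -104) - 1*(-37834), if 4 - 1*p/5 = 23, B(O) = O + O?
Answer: 71428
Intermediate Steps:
B(O) = 2*O
p = -95 (p = 20 - 5*23 = 20 - 115 = -95)
n(u, P) = (71 + P)*(98 + u) (n(u, P) = (98 + u)*(71 + P) = (71 + P)*(98 + u))
n((83 + p)*(81 + B(6)), -104) - 1*(-37834) = (6958 + 71*((83 - 95)*(81 + 2*6)) + 98*(-104) - 104*(83 - 95)*(81 + 2*6)) - 1*(-37834) = (6958 + 71*(-12*(81 + 12)) - 10192 - (-1248)*(81 + 12)) + 37834 = (6958 + 71*(-12*93) - 10192 - (-1248)*93) + 37834 = (6958 + 71*(-1116) - 10192 - 104*(-1116)) + 37834 = (6958 - 79236 - 10192 + 116064) + 37834 = 33594 + 37834 = 71428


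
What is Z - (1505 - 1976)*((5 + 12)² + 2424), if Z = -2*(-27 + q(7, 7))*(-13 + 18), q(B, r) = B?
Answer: 1278023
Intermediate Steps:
Z = 200 (Z = -2*(-27 + 7)*(-13 + 18) = -(-40)*5 = -2*(-100) = 200)
Z - (1505 - 1976)*((5 + 12)² + 2424) = 200 - (1505 - 1976)*((5 + 12)² + 2424) = 200 - (-471)*(17² + 2424) = 200 - (-471)*(289 + 2424) = 200 - (-471)*2713 = 200 - 1*(-1277823) = 200 + 1277823 = 1278023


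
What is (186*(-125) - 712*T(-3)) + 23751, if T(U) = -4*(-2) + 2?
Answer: -6619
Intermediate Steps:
T(U) = 10 (T(U) = 8 + 2 = 10)
(186*(-125) - 712*T(-3)) + 23751 = (186*(-125) - 712*10) + 23751 = (-23250 - 7120) + 23751 = -30370 + 23751 = -6619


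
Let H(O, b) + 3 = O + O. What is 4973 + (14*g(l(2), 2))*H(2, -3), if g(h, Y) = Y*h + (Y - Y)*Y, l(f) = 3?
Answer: 5057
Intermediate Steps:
H(O, b) = -3 + 2*O (H(O, b) = -3 + (O + O) = -3 + 2*O)
g(h, Y) = Y*h (g(h, Y) = Y*h + 0*Y = Y*h + 0 = Y*h)
4973 + (14*g(l(2), 2))*H(2, -3) = 4973 + (14*(2*3))*(-3 + 2*2) = 4973 + (14*6)*(-3 + 4) = 4973 + 84*1 = 4973 + 84 = 5057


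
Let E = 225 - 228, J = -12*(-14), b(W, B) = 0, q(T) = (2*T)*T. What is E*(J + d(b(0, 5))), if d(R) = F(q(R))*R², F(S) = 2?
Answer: -504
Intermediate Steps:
q(T) = 2*T²
d(R) = 2*R²
J = 168
E = -3
E*(J + d(b(0, 5))) = -3*(168 + 2*0²) = -3*(168 + 2*0) = -3*(168 + 0) = -3*168 = -504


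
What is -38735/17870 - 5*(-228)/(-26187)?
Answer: -68981683/31197446 ≈ -2.2111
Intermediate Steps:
-38735/17870 - 5*(-228)/(-26187) = -38735*1/17870 + 1140*(-1/26187) = -7747/3574 - 380/8729 = -68981683/31197446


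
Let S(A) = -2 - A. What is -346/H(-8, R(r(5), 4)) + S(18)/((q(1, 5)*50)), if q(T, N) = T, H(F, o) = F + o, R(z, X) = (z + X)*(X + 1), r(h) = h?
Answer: -1804/185 ≈ -9.7513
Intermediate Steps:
R(z, X) = (1 + X)*(X + z) (R(z, X) = (X + z)*(1 + X) = (1 + X)*(X + z))
-346/H(-8, R(r(5), 4)) + S(18)/((q(1, 5)*50)) = -346/(-8 + (4 + 5 + 4² + 4*5)) + (-2 - 1*18)/((1*50)) = -346/(-8 + (4 + 5 + 16 + 20)) + (-2 - 18)/50 = -346/(-8 + 45) - 20*1/50 = -346/37 - ⅖ = -1804/185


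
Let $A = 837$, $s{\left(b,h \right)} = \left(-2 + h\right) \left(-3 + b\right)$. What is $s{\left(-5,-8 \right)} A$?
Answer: $66960$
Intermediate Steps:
$s{\left(b,h \right)} = \left(-3 + b\right) \left(-2 + h\right)$
$s{\left(-5,-8 \right)} A = \left(6 - -24 - -10 - -40\right) 837 = \left(6 + 24 + 10 + 40\right) 837 = 80 \cdot 837 = 66960$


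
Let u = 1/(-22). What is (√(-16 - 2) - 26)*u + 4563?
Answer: 50206/11 - 3*I*√2/22 ≈ 4564.2 - 0.19285*I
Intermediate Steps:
u = -1/22 ≈ -0.045455
(√(-16 - 2) - 26)*u + 4563 = (√(-16 - 2) - 26)*(-1/22) + 4563 = (√(-18) - 26)*(-1/22) + 4563 = (3*I*√2 - 26)*(-1/22) + 4563 = (-26 + 3*I*√2)*(-1/22) + 4563 = (13/11 - 3*I*√2/22) + 4563 = 50206/11 - 3*I*√2/22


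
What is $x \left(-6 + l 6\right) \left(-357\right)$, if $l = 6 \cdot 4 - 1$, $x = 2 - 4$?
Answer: $94248$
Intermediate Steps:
$x = -2$
$l = 23$ ($l = 24 - 1 = 23$)
$x \left(-6 + l 6\right) \left(-357\right) = - 2 \left(-6 + 23 \cdot 6\right) \left(-357\right) = - 2 \left(-6 + 138\right) \left(-357\right) = \left(-2\right) 132 \left(-357\right) = \left(-264\right) \left(-357\right) = 94248$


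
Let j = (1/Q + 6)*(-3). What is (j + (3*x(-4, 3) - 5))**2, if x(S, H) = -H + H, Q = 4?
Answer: 9025/16 ≈ 564.06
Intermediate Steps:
x(S, H) = 0
j = -75/4 (j = (1/4 + 6)*(-3) = (25/4)*(-3) = -75/4 ≈ -18.750)
(j + (3*x(-4, 3) - 5))**2 = (-75/4 + (3*0 - 5))**2 = (-75/4 + (0 - 5))**2 = (-75/4 - 5)**2 = (-95/4)**2 = 9025/16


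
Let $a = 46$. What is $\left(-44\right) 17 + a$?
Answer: $-702$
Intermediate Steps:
$\left(-44\right) 17 + a = \left(-44\right) 17 + 46 = -748 + 46 = -702$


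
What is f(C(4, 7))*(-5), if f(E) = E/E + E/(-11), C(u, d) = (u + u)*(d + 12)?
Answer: 705/11 ≈ 64.091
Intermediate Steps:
C(u, d) = 2*u*(12 + d) (C(u, d) = (2*u)*(12 + d) = 2*u*(12 + d))
f(E) = 1 - E/11 (f(E) = 1 + E*(-1/11) = 1 - E/11)
f(C(4, 7))*(-5) = (1 - 2*4*(12 + 7)/11)*(-5) = (1 - 2*4*19/11)*(-5) = (1 - 1/11*152)*(-5) = (1 - 152/11)*(-5) = -141/11*(-5) = 705/11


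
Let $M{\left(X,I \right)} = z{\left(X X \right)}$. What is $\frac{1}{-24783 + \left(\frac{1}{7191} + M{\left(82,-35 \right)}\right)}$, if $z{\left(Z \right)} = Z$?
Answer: $- \frac{7191}{129862268} \approx -5.5374 \cdot 10^{-5}$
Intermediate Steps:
$M{\left(X,I \right)} = X^{2}$ ($M{\left(X,I \right)} = X X = X^{2}$)
$\frac{1}{-24783 + \left(\frac{1}{7191} + M{\left(82,-35 \right)}\right)} = \frac{1}{-24783 + \left(\frac{1}{7191} + 82^{2}\right)} = \frac{1}{-24783 + \left(\frac{1}{7191} + 6724\right)} = \frac{1}{-24783 + \frac{48352285}{7191}} = \frac{1}{- \frac{129862268}{7191}} = - \frac{7191}{129862268}$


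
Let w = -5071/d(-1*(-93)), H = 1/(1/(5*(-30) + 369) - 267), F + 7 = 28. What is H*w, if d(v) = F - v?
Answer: -370183/1403328 ≈ -0.26379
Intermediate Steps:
F = 21 (F = -7 + 28 = 21)
d(v) = 21 - v
H = -219/58472 (H = 1/(1/(-150 + 369) - 267) = 1/(1/219 - 267) = 1/(-58472/219) = -219/58472 ≈ -0.0037454)
w = 5071/72 (w = -5071/(21 - (-1)*(-93)) = -5071/(21 - 1*93) = -5071/(21 - 93) = -5071/(-72) = -5071*(-1/72) = 5071/72 ≈ 70.431)
H*w = -219/58472*5071/72 = -370183/1403328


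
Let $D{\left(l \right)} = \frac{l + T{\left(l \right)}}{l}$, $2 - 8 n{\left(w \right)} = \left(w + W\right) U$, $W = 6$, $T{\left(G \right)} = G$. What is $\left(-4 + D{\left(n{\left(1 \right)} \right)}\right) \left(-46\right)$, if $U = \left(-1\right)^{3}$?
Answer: $92$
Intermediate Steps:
$U = -1$
$n{\left(w \right)} = 1 + \frac{w}{8}$ ($n{\left(w \right)} = \frac{1}{4} - \frac{\left(w + 6\right) \left(-1\right)}{8} = \frac{1}{4} - \frac{\left(6 + w\right) \left(-1\right)}{8} = \frac{1}{4} - \frac{-6 - w}{8} = \frac{1}{4} + \left(\frac{3}{4} + \frac{w}{8}\right) = 1 + \frac{w}{8}$)
$D{\left(l \right)} = 2$ ($D{\left(l \right)} = \frac{l + l}{l} = \frac{2 l}{l} = 2$)
$\left(-4 + D{\left(n{\left(1 \right)} \right)}\right) \left(-46\right) = \left(-4 + 2\right) \left(-46\right) = \left(-2\right) \left(-46\right) = 92$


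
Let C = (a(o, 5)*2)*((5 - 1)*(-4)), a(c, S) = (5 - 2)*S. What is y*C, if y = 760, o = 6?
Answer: -364800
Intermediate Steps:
a(c, S) = 3*S
C = -480 (C = ((3*5)*2)*((5 - 1)*(-4)) = (15*2)*(4*(-4)) = 30*(-16) = -480)
y*C = 760*(-480) = -364800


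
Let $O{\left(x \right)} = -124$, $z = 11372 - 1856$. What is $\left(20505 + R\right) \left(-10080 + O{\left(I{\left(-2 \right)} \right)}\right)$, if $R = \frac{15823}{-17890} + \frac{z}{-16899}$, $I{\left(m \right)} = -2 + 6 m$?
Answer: $- \frac{10541918617093722}{50387185} \approx -2.0922 \cdot 10^{8}$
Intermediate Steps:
$z = 9516$
$R = - \frac{145878039}{100774370}$ ($R = \frac{15823}{-17890} + \frac{9516}{-16899} = 15823 \left(- \frac{1}{17890}\right) + 9516 \left(- \frac{1}{16899}\right) = - \frac{15823}{17890} - \frac{3172}{5633} = - \frac{145878039}{100774370} \approx -1.4476$)
$\left(20505 + R\right) \left(-10080 + O{\left(I{\left(-2 \right)} \right)}\right) = \left(20505 - \frac{145878039}{100774370}\right) \left(-10080 - 124\right) = \frac{2066232578811}{100774370} \left(-10204\right) = - \frac{10541918617093722}{50387185}$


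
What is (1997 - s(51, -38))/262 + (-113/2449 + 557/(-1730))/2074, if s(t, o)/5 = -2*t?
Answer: 11014376633057/1151104988380 ≈ 9.5685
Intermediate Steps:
s(t, o) = -10*t (s(t, o) = 5*(-2*t) = -10*t)
(1997 - s(51, -38))/262 + (-113/2449 + 557/(-1730))/2074 = (1997 - (-10)*51)/262 + (-113/2449 + 557/(-1730))/2074 = (1997 - 1*(-510))*(1/262) + (-113*1/2449 + 557*(-1/1730))*(1/2074) = (1997 + 510)*(1/262) + (-113/2449 - 557/1730)*(1/2074) = 2507*(1/262) - 1559583/4236770*1/2074 = 2507/262 - 1559583/8787060980 = 11014376633057/1151104988380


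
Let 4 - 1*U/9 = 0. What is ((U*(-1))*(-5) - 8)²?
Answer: 29584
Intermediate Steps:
U = 36 (U = 36 - 9*0 = 36 + 0 = 36)
((U*(-1))*(-5) - 8)² = ((36*(-1))*(-5) - 8)² = (-36*(-5) - 8)² = (180 - 8)² = 172² = 29584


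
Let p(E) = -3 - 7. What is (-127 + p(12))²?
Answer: 18769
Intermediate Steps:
p(E) = -10
(-127 + p(12))² = (-127 - 10)² = (-137)² = 18769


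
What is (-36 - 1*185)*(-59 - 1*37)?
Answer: 21216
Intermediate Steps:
(-36 - 1*185)*(-59 - 1*37) = (-36 - 185)*(-59 - 37) = -221*(-96) = 21216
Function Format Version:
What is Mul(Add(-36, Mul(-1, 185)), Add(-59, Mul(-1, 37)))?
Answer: 21216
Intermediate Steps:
Mul(Add(-36, Mul(-1, 185)), Add(-59, Mul(-1, 37))) = Mul(Add(-36, -185), Add(-59, -37)) = Mul(-221, -96) = 21216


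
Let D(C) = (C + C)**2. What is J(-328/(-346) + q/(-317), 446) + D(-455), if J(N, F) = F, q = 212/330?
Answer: 828546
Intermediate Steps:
q = 106/165 (q = 212*(1/330) = 106/165 ≈ 0.64242)
D(C) = 4*C**2 (D(C) = (2*C)**2 = 4*C**2)
J(-328/(-346) + q/(-317), 446) + D(-455) = 446 + 4*(-455)**2 = 446 + 4*207025 = 446 + 828100 = 828546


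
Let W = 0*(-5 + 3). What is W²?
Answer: 0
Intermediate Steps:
W = 0 (W = 0*(-2) = 0)
W² = 0² = 0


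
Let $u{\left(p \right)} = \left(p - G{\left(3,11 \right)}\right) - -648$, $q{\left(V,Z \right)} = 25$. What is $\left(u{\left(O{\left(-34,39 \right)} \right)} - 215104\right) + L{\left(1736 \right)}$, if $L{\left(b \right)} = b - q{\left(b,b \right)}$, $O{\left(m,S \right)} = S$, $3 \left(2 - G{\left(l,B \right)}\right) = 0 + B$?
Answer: $- \frac{638113}{3} \approx -2.127 \cdot 10^{5}$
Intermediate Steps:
$G{\left(l,B \right)} = 2 - \frac{B}{3}$ ($G{\left(l,B \right)} = 2 - \frac{0 + B}{3} = 2 - \frac{B}{3}$)
$L{\left(b \right)} = -25 + b$ ($L{\left(b \right)} = b - 25 = -25 + b$)
$u{\left(p \right)} = \frac{1949}{3} + p$ ($u{\left(p \right)} = \left(p - \left(2 - \frac{11}{3}\right)\right) - -648 = \left(p - \left(2 - \frac{11}{3}\right)\right) + 648 = \left(p - - \frac{5}{3}\right) + 648 = \left(p + \frac{5}{3}\right) + 648 = \left(\frac{5}{3} + p\right) + 648 = \frac{1949}{3} + p$)
$\left(u{\left(O{\left(-34,39 \right)} \right)} - 215104\right) + L{\left(1736 \right)} = \left(\left(\frac{1949}{3} + 39\right) - 215104\right) + \left(-25 + 1736\right) = \left(\frac{2066}{3} - 215104\right) + 1711 = - \frac{643246}{3} + 1711 = - \frac{638113}{3}$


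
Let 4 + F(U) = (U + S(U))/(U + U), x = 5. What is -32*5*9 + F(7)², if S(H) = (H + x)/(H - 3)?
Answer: -70031/49 ≈ -1429.2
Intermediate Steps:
S(H) = (5 + H)/(-3 + H) (S(H) = (H + 5)/(H - 3) = (5 + H)/(-3 + H))
F(U) = -4 + (U + (5 + U)/(-3 + U))/(2*U) (F(U) = -4 + (U + (5 + U)/(-3 + U))/(U + U) = -4 + (U + (5 + U)/(-3 + U))/((2*U)) = -4 + (U + (5 + U)/(-3 + U))*(1/(2*U)) = -4 + (U + (5 + U)/(-3 + U))/(2*U))
-32*5*9 + F(7)² = -32*5*9 + ((½)*(5 + 7 - 7*7*(-3 + 7))/(7*(-3 + 7)))² = -160*9 + ((½)*(⅐)*(5 + 7 - 7*7*4)/4)² = -1440 + ((½)*(⅐)*(¼)*(5 + 7 - 196))² = -1440 + ((½)*(⅐)*(¼)*(-184))² = -1440 + (-23/7)² = -1440 + 529/49 = -70031/49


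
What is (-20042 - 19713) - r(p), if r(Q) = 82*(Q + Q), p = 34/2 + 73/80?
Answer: -853853/20 ≈ -42693.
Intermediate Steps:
p = 1433/80 (p = 34*(½) + 73*(1/80) = 17 + 73/80 = 1433/80 ≈ 17.913)
r(Q) = 164*Q (r(Q) = 82*(2*Q) = 164*Q)
(-20042 - 19713) - r(p) = (-20042 - 19713) - 164*1433/80 = -39755 - 1*58753/20 = -39755 - 58753/20 = -853853/20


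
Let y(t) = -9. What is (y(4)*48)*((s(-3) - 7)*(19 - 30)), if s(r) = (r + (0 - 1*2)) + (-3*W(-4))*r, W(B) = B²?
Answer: 627264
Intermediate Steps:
s(r) = -2 - 47*r (s(r) = (r + (0 - 1*2)) + (-3*(-4)²)*r = (r + (0 - 2)) + (-3*16)*r = (r - 2) - 48*r = (-2 + r) - 48*r = -2 - 47*r)
(y(4)*48)*((s(-3) - 7)*(19 - 30)) = (-9*48)*(((-2 - 47*(-3)) - 7)*(19 - 30)) = -432*((-2 + 141) - 7)*(-11) = -432*(139 - 7)*(-11) = -57024*(-11) = -432*(-1452) = 627264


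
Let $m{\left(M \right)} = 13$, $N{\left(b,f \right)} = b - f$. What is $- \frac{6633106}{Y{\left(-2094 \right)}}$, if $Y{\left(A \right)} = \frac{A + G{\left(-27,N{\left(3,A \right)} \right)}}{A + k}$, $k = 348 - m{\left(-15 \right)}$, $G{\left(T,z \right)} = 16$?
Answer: $- \frac{5833816727}{1039} \approx -5.6148 \cdot 10^{6}$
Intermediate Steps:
$k = 335$ ($k = 348 - 13 = 335$)
$Y{\left(A \right)} = \frac{16 + A}{335 + A}$ ($Y{\left(A \right)} = \frac{A + 16}{A + 335} = \frac{16 + A}{335 + A}$)
$- \frac{6633106}{Y{\left(-2094 \right)}} = - \frac{6633106}{\frac{1}{335 - 2094} \left(16 - 2094\right)} = - \frac{6633106}{\frac{1}{-1759} \left(-2078\right)} = - \frac{6633106}{\left(- \frac{1}{1759}\right) \left(-2078\right)} = - \frac{6633106}{\frac{2078}{1759}} = \left(-6633106\right) \frac{1759}{2078} = - \frac{5833816727}{1039}$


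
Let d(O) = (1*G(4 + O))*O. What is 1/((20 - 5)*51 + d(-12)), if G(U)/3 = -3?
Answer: 1/873 ≈ 0.0011455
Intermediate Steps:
G(U) = -9 (G(U) = 3*(-3) = -9)
d(O) = -9*O (d(O) = (1*(-9))*O = -9*O)
1/((20 - 5)*51 + d(-12)) = 1/((20 - 5)*51 - 9*(-12)) = 1/(15*51 + 108) = 1/(765 + 108) = 1/873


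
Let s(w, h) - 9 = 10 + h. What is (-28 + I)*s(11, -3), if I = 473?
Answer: 7120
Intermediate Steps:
s(w, h) = 19 + h (s(w, h) = 9 + (10 + h) = 19 + h)
(-28 + I)*s(11, -3) = (-28 + 473)*(19 - 3) = 445*16 = 7120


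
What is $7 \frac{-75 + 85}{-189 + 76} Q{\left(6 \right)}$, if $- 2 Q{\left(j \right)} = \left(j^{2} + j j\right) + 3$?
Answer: $\frac{2625}{113} \approx 23.23$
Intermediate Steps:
$Q{\left(j \right)} = - \frac{3}{2} - j^{2}$ ($Q{\left(j \right)} = - \frac{\left(j^{2} + j j\right) + 3}{2} = - \frac{\left(j^{2} + j^{2}\right) + 3}{2} = - \frac{2 j^{2} + 3}{2} = - \frac{3 + 2 j^{2}}{2} = - \frac{3}{2} - j^{2}$)
$7 \frac{-75 + 85}{-189 + 76} Q{\left(6 \right)} = 7 \frac{-75 + 85}{-189 + 76} \left(- \frac{3}{2} - 6^{2}\right) = 7 \frac{10}{-113} \left(- \frac{3}{2} - 36\right) = 7 \cdot 10 \left(- \frac{1}{113}\right) \left(- \frac{3}{2} - 36\right) = 7 \left(\left(- \frac{10}{113}\right) \left(- \frac{75}{2}\right)\right) = 7 \cdot \frac{375}{113} = \frac{2625}{113}$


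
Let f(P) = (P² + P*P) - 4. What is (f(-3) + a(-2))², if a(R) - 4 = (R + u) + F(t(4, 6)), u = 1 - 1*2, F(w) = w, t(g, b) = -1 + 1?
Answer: 225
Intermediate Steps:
t(g, b) = 0
u = -1 (u = 1 - 2 = -1)
a(R) = 3 + R (a(R) = 4 + ((R - 1) + 0) = 4 + ((-1 + R) + 0) = 4 + (-1 + R) = 3 + R)
f(P) = -4 + 2*P² (f(P) = (P² + P²) - 4 = 2*P² - 4 = -4 + 2*P²)
(f(-3) + a(-2))² = ((-4 + 2*(-3)²) + (3 - 2))² = ((-4 + 2*9) + 1)² = ((-4 + 18) + 1)² = (14 + 1)² = 15² = 225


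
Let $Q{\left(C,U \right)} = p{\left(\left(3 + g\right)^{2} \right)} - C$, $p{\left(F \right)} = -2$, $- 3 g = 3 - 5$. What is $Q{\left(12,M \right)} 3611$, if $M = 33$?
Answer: $-50554$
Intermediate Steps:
$g = \frac{2}{3}$ ($g = - \frac{3 - 5}{3} = \left(- \frac{1}{3}\right) \left(-2\right) = \frac{2}{3} \approx 0.66667$)
$Q{\left(C,U \right)} = -2 - C$
$Q{\left(12,M \right)} 3611 = \left(-2 - 12\right) 3611 = \left(-14\right) 3611 = -50554$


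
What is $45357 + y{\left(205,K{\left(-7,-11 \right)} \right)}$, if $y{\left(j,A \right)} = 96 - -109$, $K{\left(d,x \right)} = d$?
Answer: $45562$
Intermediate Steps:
$y{\left(j,A \right)} = 205$ ($y{\left(j,A \right)} = 96 + 109 = 205$)
$45357 + y{\left(205,K{\left(-7,-11 \right)} \right)} = 45357 + 205 = 45562$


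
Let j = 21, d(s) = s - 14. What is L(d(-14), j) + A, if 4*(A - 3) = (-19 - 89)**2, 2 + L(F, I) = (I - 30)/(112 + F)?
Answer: 81673/28 ≈ 2916.9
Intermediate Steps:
d(s) = -14 + s
L(F, I) = -2 + (-30 + I)/(112 + F) (L(F, I) = -2 + (I - 30)/(112 + F) = -2 + (-30 + I)/(112 + F))
A = 2919 (A = 3 + (-19 - 89)**2/4 = 3 + (1/4)*(-108)**2 = 3 + (1/4)*11664 = 3 + 2916 = 2919)
L(d(-14), j) + A = (-254 + 21 - 2*(-14 - 14))/(112 + (-14 - 14)) + 2919 = (-254 + 21 - 2*(-28))/(112 - 28) + 2919 = (-254 + 21 + 56)/84 + 2919 = (1/84)*(-177) + 2919 = -59/28 + 2919 = 81673/28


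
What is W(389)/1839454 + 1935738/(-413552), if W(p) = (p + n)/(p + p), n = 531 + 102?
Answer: -4743535891843/1013411450536 ≈ -4.6808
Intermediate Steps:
n = 633
W(p) = (633 + p)/(2*p) (W(p) = (p + 633)/(p + p) = (633 + p)/((2*p)) = (633 + p)*(1/(2*p)) = (633 + p)/(2*p))
W(389)/1839454 + 1935738/(-413552) = ((½)*(633 + 389)/389)/1839454 + 1935738/(-413552) = ((½)*(1/389)*1022)*(1/1839454) + 1935738*(-1/413552) = (511/389)*(1/1839454) - 967869/206776 = 7/9802022 - 967869/206776 = -4743535891843/1013411450536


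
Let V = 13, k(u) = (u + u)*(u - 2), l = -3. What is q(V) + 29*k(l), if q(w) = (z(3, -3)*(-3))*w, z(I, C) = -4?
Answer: 1026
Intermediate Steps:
k(u) = 2*u*(-2 + u) (k(u) = (2*u)*(-2 + u) = 2*u*(-2 + u))
q(w) = 12*w (q(w) = (-4*(-3))*w = 12*w)
q(V) + 29*k(l) = 12*13 + 29*(2*(-3)*(-2 - 3)) = 156 + 29*(2*(-3)*(-5)) = 156 + 29*30 = 156 + 870 = 1026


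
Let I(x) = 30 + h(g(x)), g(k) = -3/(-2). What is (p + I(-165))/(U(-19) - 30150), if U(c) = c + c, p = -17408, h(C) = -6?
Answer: 4346/7547 ≈ 0.57586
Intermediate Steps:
g(k) = 3/2 (g(k) = -3*(-½) = 3/2)
I(x) = 24 (I(x) = 30 - 6 = 24)
U(c) = 2*c
(p + I(-165))/(U(-19) - 30150) = (-17408 + 24)/(2*(-19) - 30150) = -17384/(-38 - 30150) = -17384/(-30188) = -17384*(-1/30188) = 4346/7547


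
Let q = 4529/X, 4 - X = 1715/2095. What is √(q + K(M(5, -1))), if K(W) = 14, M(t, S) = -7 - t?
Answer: √2554445229/1333 ≈ 37.916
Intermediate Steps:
X = 1333/419 (X = 4 - 1715/2095 = 4 - 1*343/419 = 4 - 343/419 = 1333/419 ≈ 3.1814)
q = 1897651/1333 (q = 4529/(1333/419) = 4529*(419/1333) = 1897651/1333 ≈ 1423.6)
√(q + K(M(5, -1))) = √(1897651/1333 + 14) = √(1916313/1333) = √2554445229/1333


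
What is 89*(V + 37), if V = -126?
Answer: -7921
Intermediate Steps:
89*(V + 37) = 89*(-126 + 37) = 89*(-89) = -7921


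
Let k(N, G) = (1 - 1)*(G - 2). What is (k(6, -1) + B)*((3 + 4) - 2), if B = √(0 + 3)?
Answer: 5*√3 ≈ 8.6602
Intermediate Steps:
B = √3 ≈ 1.7320
k(N, G) = 0 (k(N, G) = 0*(-2 + G) = 0)
(k(6, -1) + B)*((3 + 4) - 2) = (0 + √3)*((3 + 4) - 2) = √3*(7 - 2) = √3*5 = 5*√3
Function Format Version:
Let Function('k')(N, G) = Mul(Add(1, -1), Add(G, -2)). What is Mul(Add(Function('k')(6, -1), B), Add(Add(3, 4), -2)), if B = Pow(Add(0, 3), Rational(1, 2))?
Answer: Mul(5, Pow(3, Rational(1, 2))) ≈ 8.6602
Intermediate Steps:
B = Pow(3, Rational(1, 2)) ≈ 1.7320
Function('k')(N, G) = 0 (Function('k')(N, G) = Mul(0, Add(-2, G)) = 0)
Mul(Add(Function('k')(6, -1), B), Add(Add(3, 4), -2)) = Mul(Add(0, Pow(3, Rational(1, 2))), Add(Add(3, 4), -2)) = Mul(Pow(3, Rational(1, 2)), Add(7, -2)) = Mul(Pow(3, Rational(1, 2)), 5) = Mul(5, Pow(3, Rational(1, 2)))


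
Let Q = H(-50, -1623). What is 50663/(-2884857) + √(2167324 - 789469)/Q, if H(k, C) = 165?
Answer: -50663/2884857 + √153095/55 ≈ 7.0965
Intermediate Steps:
Q = 165
50663/(-2884857) + √(2167324 - 789469)/Q = 50663/(-2884857) + √(2167324 - 789469)/165 = 50663*(-1/2884857) + √1377855*(1/165) = -50663/2884857 + (3*√153095)*(1/165) = -50663/2884857 + √153095/55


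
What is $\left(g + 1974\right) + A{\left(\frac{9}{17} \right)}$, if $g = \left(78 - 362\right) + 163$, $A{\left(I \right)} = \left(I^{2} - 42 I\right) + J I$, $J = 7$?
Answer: $\frac{530243}{289} \approx 1834.8$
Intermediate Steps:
$A{\left(I \right)} = I^{2} - 35 I$ ($A{\left(I \right)} = \left(I^{2} - 42 I\right) + 7 I = I^{2} - 35 I$)
$g = -121$ ($g = -284 + 163 = -121$)
$\left(g + 1974\right) + A{\left(\frac{9}{17} \right)} = \left(-121 + 1974\right) + \frac{9}{17} \left(-35 + \frac{9}{17}\right) = 1853 + 9 \cdot \frac{1}{17} \left(-35 + 9 \cdot \frac{1}{17}\right) = 1853 + \frac{9 \left(-35 + \frac{9}{17}\right)}{17} = 1853 + \frac{9}{17} \left(- \frac{586}{17}\right) = 1853 - \frac{5274}{289} = \frac{530243}{289}$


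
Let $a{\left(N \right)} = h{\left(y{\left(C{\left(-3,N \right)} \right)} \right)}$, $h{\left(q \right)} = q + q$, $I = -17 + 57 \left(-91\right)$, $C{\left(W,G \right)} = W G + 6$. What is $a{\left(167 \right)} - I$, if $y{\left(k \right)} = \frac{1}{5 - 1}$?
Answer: $\frac{10409}{2} \approx 5204.5$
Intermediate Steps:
$C{\left(W,G \right)} = 6 + G W$ ($C{\left(W,G \right)} = G W + 6 = 6 + G W$)
$y{\left(k \right)} = \frac{1}{4}$
$I = -5204$ ($I = -17 - 5187 = -5204$)
$h{\left(q \right)} = 2 q$
$a{\left(N \right)} = \frac{1}{2}$ ($a{\left(N \right)} = 2 \cdot \frac{1}{4} = \frac{1}{2}$)
$a{\left(167 \right)} - I = \frac{1}{2} - -5204 = \frac{1}{2} + 5204 = \frac{10409}{2}$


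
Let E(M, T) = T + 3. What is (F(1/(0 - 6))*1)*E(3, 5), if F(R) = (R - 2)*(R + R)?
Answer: 52/9 ≈ 5.7778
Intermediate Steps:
E(M, T) = 3 + T
F(R) = 2*R*(-2 + R) (F(R) = (-2 + R)*(2*R) = 2*R*(-2 + R))
(F(1/(0 - 6))*1)*E(3, 5) = ((2*(-2 + 1/(0 - 6))/(0 - 6))*1)*(3 + 5) = ((2*(-2 + 1/(-6))/(-6))*1)*8 = ((2*(-1/6)*(-2 - 1/6))*1)*8 = ((2*(-1/6)*(-13/6))*1)*8 = ((13/18)*1)*8 = (13/18)*8 = 52/9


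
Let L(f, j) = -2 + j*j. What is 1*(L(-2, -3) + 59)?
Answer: 66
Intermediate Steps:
L(f, j) = -2 + j**2
1*(L(-2, -3) + 59) = 1*((-2 + (-3)**2) + 59) = 1*((-2 + 9) + 59) = 1*(7 + 59) = 1*66 = 66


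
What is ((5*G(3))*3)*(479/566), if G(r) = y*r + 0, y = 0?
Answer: 0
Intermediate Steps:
G(r) = 0 (G(r) = 0*r + 0 = 0 + 0 = 0)
((5*G(3))*3)*(479/566) = ((5*0)*3)*(479/566) = (0*3)*(479*(1/566)) = 0*(479/566) = 0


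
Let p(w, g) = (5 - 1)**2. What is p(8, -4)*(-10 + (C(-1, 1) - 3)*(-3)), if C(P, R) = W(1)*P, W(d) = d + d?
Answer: 80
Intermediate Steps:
W(d) = 2*d
C(P, R) = 2*P (C(P, R) = (2*1)*P = 2*P)
p(w, g) = 16 (p(w, g) = 4**2 = 16)
p(8, -4)*(-10 + (C(-1, 1) - 3)*(-3)) = 16*(-10 + (2*(-1) - 3)*(-3)) = 16*(-10 + (-2 - 3)*(-3)) = 16*(-10 - 5*(-3)) = 16*(-10 + 15) = 16*5 = 80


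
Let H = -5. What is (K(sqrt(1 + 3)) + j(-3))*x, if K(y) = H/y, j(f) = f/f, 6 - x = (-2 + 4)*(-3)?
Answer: -18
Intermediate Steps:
x = 12 (x = 6 - (-2 + 4)*(-3) = 6 - 2*(-3) = 6 - 1*(-6) = 6 + 6 = 12)
j(f) = 1
K(y) = -5/y
(K(sqrt(1 + 3)) + j(-3))*x = (-5/sqrt(1 + 3) + 1)*12 = (-5/(sqrt(4)) + 1)*12 = (-5/2 + 1)*12 = -3/2*12 = -18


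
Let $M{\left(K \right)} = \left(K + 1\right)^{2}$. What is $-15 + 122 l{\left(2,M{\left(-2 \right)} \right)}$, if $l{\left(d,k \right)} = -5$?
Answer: $-625$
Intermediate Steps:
$M{\left(K \right)} = \left(1 + K\right)^{2}$
$-15 + 122 l{\left(2,M{\left(-2 \right)} \right)} = -15 + 122 \left(-5\right) = -15 - 610 = -625$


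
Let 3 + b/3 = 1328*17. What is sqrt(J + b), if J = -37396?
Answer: sqrt(30323) ≈ 174.14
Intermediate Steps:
b = 67719 (b = -9 + 3*(1328*17) = -9 + 3*22576 = -9 + 67728 = 67719)
sqrt(J + b) = sqrt(-37396 + 67719) = sqrt(30323)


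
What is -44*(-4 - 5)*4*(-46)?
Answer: -72864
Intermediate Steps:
-44*(-4 - 5)*4*(-46) = -(-396)*4*(-46) = -44*(-36)*(-46) = 1584*(-46) = -72864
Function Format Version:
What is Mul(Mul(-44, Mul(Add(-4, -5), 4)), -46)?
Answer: -72864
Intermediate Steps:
Mul(Mul(-44, Mul(Add(-4, -5), 4)), -46) = Mul(Mul(-44, Mul(-9, 4)), -46) = Mul(Mul(-44, -36), -46) = Mul(1584, -46) = -72864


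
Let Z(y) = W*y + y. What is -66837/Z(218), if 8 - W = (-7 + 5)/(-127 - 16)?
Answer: -9557691/280130 ≈ -34.119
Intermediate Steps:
W = 1142/143 (W = 8 - (-7 + 5)/(-127 - 16) = 8 - (-2)/(-143) = 8 - (-2)*(-1)/143 = 8 - 1*2/143 = 8 - 2/143 = 1142/143 ≈ 7.9860)
Z(y) = 1285*y/143 (Z(y) = 1142*y/143 + y = 1285*y/143)
-66837/Z(218) = -66837/((1285/143)*218) = -66837/280130/143 = -66837*143/280130 = -9557691/280130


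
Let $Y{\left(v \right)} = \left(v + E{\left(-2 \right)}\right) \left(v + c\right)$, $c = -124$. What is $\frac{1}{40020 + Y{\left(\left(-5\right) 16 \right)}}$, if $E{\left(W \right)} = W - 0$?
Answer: $\frac{1}{56748} \approx 1.7622 \cdot 10^{-5}$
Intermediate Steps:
$E{\left(W \right)} = W$ ($E{\left(W \right)} = W + 0 = W$)
$Y{\left(v \right)} = \left(-124 + v\right) \left(-2 + v\right)$ ($Y{\left(v \right)} = \left(v - 2\right) \left(v - 124\right) = \left(-2 + v\right) \left(-124 + v\right) = \left(-124 + v\right) \left(-2 + v\right)$)
$\frac{1}{40020 + Y{\left(\left(-5\right) 16 \right)}} = \frac{1}{40020 + \left(248 + \left(\left(-5\right) 16\right)^{2} - 126 \left(\left(-5\right) 16\right)\right)} = \frac{1}{40020 + \left(248 + \left(-80\right)^{2} - -10080\right)} = \frac{1}{40020 + \left(248 + 6400 + 10080\right)} = \frac{1}{40020 + 16728} = \frac{1}{56748}$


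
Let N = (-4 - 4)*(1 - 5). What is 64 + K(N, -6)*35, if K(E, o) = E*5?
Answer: 5664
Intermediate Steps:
N = 32 (N = -8*(-4) = 32)
K(E, o) = 5*E
64 + K(N, -6)*35 = 64 + (5*32)*35 = 64 + 160*35 = 64 + 5600 = 5664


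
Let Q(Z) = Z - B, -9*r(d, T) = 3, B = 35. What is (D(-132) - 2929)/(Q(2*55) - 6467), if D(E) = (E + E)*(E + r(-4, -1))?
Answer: -681/136 ≈ -5.0074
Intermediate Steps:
r(d, T) = -1/3 (r(d, T) = -1/9*3 = -1/3)
Q(Z) = -35 + Z (Q(Z) = Z - 1*35 = Z - 35 = -35 + Z)
D(E) = 2*E*(-1/3 + E) (D(E) = (E + E)*(E - 1/3) = (2*E)*(-1/3 + E) = 2*E*(-1/3 + E))
(D(-132) - 2929)/(Q(2*55) - 6467) = ((2/3)*(-132)*(-1 + 3*(-132)) - 2929)/((-35 + 2*55) - 6467) = ((2/3)*(-132)*(-1 - 396) - 2929)/((-35 + 110) - 6467) = ((2/3)*(-132)*(-397) - 2929)/(75 - 6467) = (34936 - 2929)/(-6392) = 32007*(-1/6392) = -681/136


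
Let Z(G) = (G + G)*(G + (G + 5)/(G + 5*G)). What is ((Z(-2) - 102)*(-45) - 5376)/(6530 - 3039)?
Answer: -1191/3491 ≈ -0.34116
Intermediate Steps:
Z(G) = 2*G*(G + (5 + G)/(6*G)) (Z(G) = (2*G)*(G + (5 + G)/((6*G))) = (2*G)*(G + (5 + G)*(1/(6*G))) = (2*G)*(G + (5 + G)/(6*G)) = 2*G*(G + (5 + G)/(6*G)))
((Z(-2) - 102)*(-45) - 5376)/(6530 - 3039) = (((5/3 + 2*(-2)² + (⅓)*(-2)) - 102)*(-45) - 5376)/(6530 - 3039) = (((5/3 + 2*4 - ⅔) - 102)*(-45) - 5376)/3491 = (((5/3 + 8 - ⅔) - 102)*(-45) - 5376)*(1/3491) = ((9 - 102)*(-45) - 5376)*(1/3491) = (-93*(-45) - 5376)*(1/3491) = (4185 - 5376)*(1/3491) = -1191*1/3491 = -1191/3491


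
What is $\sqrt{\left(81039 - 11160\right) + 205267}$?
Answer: $\sqrt{275146} \approx 524.54$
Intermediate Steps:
$\sqrt{\left(81039 - 11160\right) + 205267} = \sqrt{69879 + 205267} = \sqrt{275146}$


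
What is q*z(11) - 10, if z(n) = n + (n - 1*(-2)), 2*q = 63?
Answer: 746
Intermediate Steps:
q = 63/2 (q = (½)*63 = 63/2 ≈ 31.500)
z(n) = 2 + 2*n (z(n) = n + (n + 2) = n + (2 + n) = 2 + 2*n)
q*z(11) - 10 = 63*(2 + 2*11)/2 - 10 = 63*(2 + 22)/2 - 10 = (63/2)*24 - 10 = 756 - 10 = 746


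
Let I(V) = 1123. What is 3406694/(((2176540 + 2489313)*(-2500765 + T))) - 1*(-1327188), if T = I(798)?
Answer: 7739471688127362497/5831481062313 ≈ 1.3272e+6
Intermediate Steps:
T = 1123
3406694/(((2176540 + 2489313)*(-2500765 + T))) - 1*(-1327188) = 3406694/(((2176540 + 2489313)*(-2500765 + 1123))) - 1*(-1327188) = 3406694/((4665853*(-2499642))) + 1327188 = 3406694/(-11662962124626) + 1327188 = 3406694*(-1/11662962124626) + 1327188 = -1703347/5831481062313 + 1327188 = 7739471688127362497/5831481062313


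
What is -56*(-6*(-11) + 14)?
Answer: -4480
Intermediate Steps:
-56*(-6*(-11) + 14) = -56*(66 + 14) = -56*80 = -4480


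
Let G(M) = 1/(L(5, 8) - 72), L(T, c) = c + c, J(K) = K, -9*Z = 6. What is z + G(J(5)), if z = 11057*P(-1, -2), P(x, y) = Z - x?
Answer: 619189/168 ≈ 3685.6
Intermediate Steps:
Z = -2/3 (Z = -1/9*6 = -2/3 ≈ -0.66667)
P(x, y) = -2/3 - x
L(T, c) = 2*c
G(M) = -1/56 (G(M) = 1/(2*8 - 72) = 1/(16 - 72) = 1/(-56) = -1/56)
z = 11057/3 (z = 11057*(-2/3 - 1*(-1)) = 11057*(-2/3 + 1) = 11057*(1/3) = 11057/3 ≈ 3685.7)
z + G(J(5)) = 11057/3 - 1/56 = 619189/168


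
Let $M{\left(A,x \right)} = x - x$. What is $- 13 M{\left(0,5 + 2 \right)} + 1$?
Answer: $1$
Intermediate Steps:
$M{\left(A,x \right)} = 0$
$- 13 M{\left(0,5 + 2 \right)} + 1 = \left(-13\right) 0 + 1 = 0 + 1 = 1$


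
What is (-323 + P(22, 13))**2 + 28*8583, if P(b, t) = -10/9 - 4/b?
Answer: 3386146549/9801 ≈ 3.4549e+5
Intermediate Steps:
P(b, t) = -10/9 - 4/b (P(b, t) = -10*1/9 - 4/b = -10/9 - 4/b)
(-323 + P(22, 13))**2 + 28*8583 = (-323 + (-10/9 - 4/22))**2 + 28*8583 = (-323 + (-10/9 - 4*1/22))**2 + 240324 = (-323 + (-10/9 - 2/11))**2 + 240324 = (-323 - 128/99)**2 + 240324 = (-32105/99)**2 + 240324 = 1030731025/9801 + 240324 = 3386146549/9801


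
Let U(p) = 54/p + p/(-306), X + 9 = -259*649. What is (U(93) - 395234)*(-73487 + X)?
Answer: 5919966429321/62 ≈ 9.5483e+10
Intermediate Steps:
X = -168100 (X = -9 - 259*649 = -9 - 168091 = -168100)
U(p) = 54/p - p/306 (U(p) = 54/p + p*(-1/306) = 54/p - p/306)
(U(93) - 395234)*(-73487 + X) = ((54/93 - 1/306*93) - 395234)*(-73487 - 168100) = ((54*(1/93) - 31/102) - 395234)*(-241587) = ((18/31 - 31/102) - 395234)*(-241587) = (875/3162 - 395234)*(-241587) = -1249729033/3162*(-241587) = 5919966429321/62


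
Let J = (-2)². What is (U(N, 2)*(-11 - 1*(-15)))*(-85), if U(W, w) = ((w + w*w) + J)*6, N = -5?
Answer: -20400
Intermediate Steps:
J = 4
U(W, w) = 24 + 6*w + 6*w² (U(W, w) = ((w + w*w) + 4)*6 = ((w + w²) + 4)*6 = (4 + w + w²)*6 = 24 + 6*w + 6*w²)
(U(N, 2)*(-11 - 1*(-15)))*(-85) = ((24 + 6*2 + 6*2²)*(-11 - 1*(-15)))*(-85) = ((24 + 12 + 6*4)*(-11 + 15))*(-85) = ((24 + 12 + 24)*4)*(-85) = (60*4)*(-85) = 240*(-85) = -20400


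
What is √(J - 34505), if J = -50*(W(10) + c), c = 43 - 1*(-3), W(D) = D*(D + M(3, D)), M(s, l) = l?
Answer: I*√46805 ≈ 216.34*I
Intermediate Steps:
W(D) = 2*D² (W(D) = D*(D + D) = D*(2*D) = 2*D²)
c = 46 (c = 43 + 3 = 46)
J = -12300 (J = -50*(2*10² + 46) = -50*(2*100 + 46) = -50*(200 + 46) = -50*246 = -12300)
√(J - 34505) = √(-12300 - 34505) = √(-46805) = I*√46805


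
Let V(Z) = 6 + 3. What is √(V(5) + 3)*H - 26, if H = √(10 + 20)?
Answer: -26 + 6*√10 ≈ -7.0263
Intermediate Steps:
V(Z) = 9
H = √30 ≈ 5.4772
√(V(5) + 3)*H - 26 = √(9 + 3)*√30 - 26 = √12*√30 - 26 = (2*√3)*√30 - 26 = 6*√10 - 26 = -26 + 6*√10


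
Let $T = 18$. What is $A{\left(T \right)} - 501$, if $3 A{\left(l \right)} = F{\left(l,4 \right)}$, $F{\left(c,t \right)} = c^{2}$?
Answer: $-393$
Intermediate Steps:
$A{\left(l \right)} = \frac{l^{2}}{3}$
$A{\left(T \right)} - 501 = \frac{18^{2}}{3} - 501 = \frac{1}{3} \cdot 324 - 501 = 108 - 501 = -393$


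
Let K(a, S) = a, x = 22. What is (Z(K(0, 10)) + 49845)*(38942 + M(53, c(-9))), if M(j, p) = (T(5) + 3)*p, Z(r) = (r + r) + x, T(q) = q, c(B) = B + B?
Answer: 1934739866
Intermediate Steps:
c(B) = 2*B
Z(r) = 22 + 2*r (Z(r) = (r + r) + 22 = 2*r + 22 = 22 + 2*r)
M(j, p) = 8*p (M(j, p) = (5 + 3)*p = 8*p)
(Z(K(0, 10)) + 49845)*(38942 + M(53, c(-9))) = ((22 + 2*0) + 49845)*(38942 + 8*(2*(-9))) = ((22 + 0) + 49845)*(38942 + 8*(-18)) = (22 + 49845)*(38942 - 144) = 49867*38798 = 1934739866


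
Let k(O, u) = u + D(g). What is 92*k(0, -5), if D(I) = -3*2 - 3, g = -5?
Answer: -1288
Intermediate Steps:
D(I) = -9 (D(I) = -6 - 3 = -9)
k(O, u) = -9 + u (k(O, u) = u - 9 = -9 + u)
92*k(0, -5) = 92*(-9 - 5) = 92*(-14) = -1288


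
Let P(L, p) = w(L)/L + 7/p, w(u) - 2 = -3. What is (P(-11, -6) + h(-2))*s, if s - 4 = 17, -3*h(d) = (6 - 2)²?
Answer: -2961/22 ≈ -134.59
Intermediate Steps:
h(d) = -16/3 (h(d) = -(6 - 2)²/3 = -⅓*4² = -⅓*16 = -16/3)
s = 21 (s = 4 + 17 = 21)
w(u) = -1 (w(u) = 2 - 3 = -1)
P(L, p) = -1/L + 7/p
(P(-11, -6) + h(-2))*s = ((-1/(-11) + 7/(-6)) - 16/3)*21 = ((-1*(-1/11) + 7*(-⅙)) - 16/3)*21 = ((1/11 - 7/6) - 16/3)*21 = (-71/66 - 16/3)*21 = -141/22*21 = -2961/22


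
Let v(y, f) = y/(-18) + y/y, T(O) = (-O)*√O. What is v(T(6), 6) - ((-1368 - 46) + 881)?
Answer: 534 + √6/3 ≈ 534.82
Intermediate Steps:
T(O) = -O^(3/2)
v(y, f) = 1 - y/18 (v(y, f) = y*(-1/18) + 1 = -y/18 + 1 = 1 - y/18)
v(T(6), 6) - ((-1368 - 46) + 881) = (1 - (-1)*6^(3/2)/18) - ((-1368 - 46) + 881) = (1 - (-1)*6*√6/18) - (-1414 + 881) = (1 - (-1)*√6/3) - 1*(-533) = (1 + √6/3) + 533 = 534 + √6/3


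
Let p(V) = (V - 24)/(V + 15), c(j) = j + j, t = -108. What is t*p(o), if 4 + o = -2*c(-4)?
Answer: 48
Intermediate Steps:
c(j) = 2*j
o = 12 (o = -4 - 4*(-4) = -4 - 2*(-8) = -4 + 16 = 12)
p(V) = (-24 + V)/(15 + V)
t*p(o) = -108*(-24 + 12)/(15 + 12) = -108*(-12)/27 = -4*(-12) = -108*(-4/9) = 48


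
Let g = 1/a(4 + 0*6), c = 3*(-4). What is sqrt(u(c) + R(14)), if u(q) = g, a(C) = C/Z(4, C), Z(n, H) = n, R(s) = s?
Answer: sqrt(15) ≈ 3.8730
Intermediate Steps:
c = -12
a(C) = C/4
g = 1 (g = 1/((4 + 0*6)/4) = 1/((4 + 0)/4) = 1/((1/4)*4) = 1/1 = 1)
u(q) = 1
sqrt(u(c) + R(14)) = sqrt(1 + 14) = sqrt(15)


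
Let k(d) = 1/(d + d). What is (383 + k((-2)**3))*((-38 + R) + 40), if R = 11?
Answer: 79651/16 ≈ 4978.2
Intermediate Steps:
k(d) = 1/(2*d)
(383 + k((-2)**3))*((-38 + R) + 40) = (383 + 1/(2*((-2)**3)))*((-38 + 11) + 40) = (383 + (1/2)/(-8))*(-27 + 40) = (383 + (1/2)*(-1/8))*13 = (383 - 1/16)*13 = (6127/16)*13 = 79651/16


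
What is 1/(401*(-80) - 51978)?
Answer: -1/84058 ≈ -1.1897e-5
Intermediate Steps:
1/(401*(-80) - 51978) = 1/(-32080 - 51978) = 1/(-84058) = -1/84058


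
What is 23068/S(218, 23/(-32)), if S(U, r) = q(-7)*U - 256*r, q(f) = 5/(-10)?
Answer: 23068/75 ≈ 307.57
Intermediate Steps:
q(f) = -½ (q(f) = 5*(-⅒) = -½)
S(U, r) = -256*r - U/2 (S(U, r) = -U/2 - 256*r = -256*r - U/2)
23068/S(218, 23/(-32)) = 23068/(-5888/(-32) - ½*218) = 23068/(-5888*(-1)/32 - 109) = 23068/(-256*(-23/32) - 109) = 23068/(184 - 109) = 23068/75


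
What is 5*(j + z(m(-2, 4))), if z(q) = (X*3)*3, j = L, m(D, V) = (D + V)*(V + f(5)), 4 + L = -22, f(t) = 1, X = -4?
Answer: -310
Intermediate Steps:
L = -26 (L = -4 - 22 = -26)
m(D, V) = (1 + V)*(D + V) (m(D, V) = (D + V)*(V + 1) = (D + V)*(1 + V) = (1 + V)*(D + V))
j = -26
z(q) = -36 (z(q) = -4*3*3 = -12*3 = -36)
5*(j + z(m(-2, 4))) = 5*(-26 - 36) = 5*(-62) = -310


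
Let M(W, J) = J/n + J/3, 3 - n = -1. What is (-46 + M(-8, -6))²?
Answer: 9801/4 ≈ 2450.3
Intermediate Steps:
n = 4 (n = 3 - 1*(-1) = 3 + 1 = 4)
M(W, J) = 7*J/12 (M(W, J) = J/4 + J/3 = 7*J/12)
(-46 + M(-8, -6))² = (-46 + (7/12)*(-6))² = (-46 - 7/2)² = (-99/2)² = 9801/4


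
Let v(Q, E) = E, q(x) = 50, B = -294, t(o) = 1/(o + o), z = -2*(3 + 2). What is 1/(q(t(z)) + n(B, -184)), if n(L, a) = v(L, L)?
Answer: -1/244 ≈ -0.0040984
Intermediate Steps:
z = -10 (z = -2*5 = -10)
t(o) = 1/(2*o)
n(L, a) = L
1/(q(t(z)) + n(B, -184)) = 1/(50 - 294) = 1/(-244) = -1/244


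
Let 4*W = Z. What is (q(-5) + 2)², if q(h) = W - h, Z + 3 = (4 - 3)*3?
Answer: 49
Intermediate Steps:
Z = 0 (Z = -3 + (4 - 3)*3 = -3 + 1*3 = -3 + 3 = 0)
W = 0 (W = (¼)*0 = 0)
q(h) = -h (q(h) = 0 - h = -h)
(q(-5) + 2)² = (-1*(-5) + 2)² = (5 + 2)² = 7² = 49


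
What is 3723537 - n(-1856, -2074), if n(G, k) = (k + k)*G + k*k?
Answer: -8276627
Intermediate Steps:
n(G, k) = k² + 2*G*k (n(G, k) = (2*k)*G + k² = 2*G*k + k² = k² + 2*G*k)
3723537 - n(-1856, -2074) = 3723537 - (-2074)*(-2074 + 2*(-1856)) = 3723537 - (-2074)*(-2074 - 3712) = 3723537 - (-2074)*(-5786) = 3723537 - 1*12000164 = 3723537 - 12000164 = -8276627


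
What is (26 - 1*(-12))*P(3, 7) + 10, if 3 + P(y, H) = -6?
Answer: -332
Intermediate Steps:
P(y, H) = -9 (P(y, H) = -3 - 6 = -9)
(26 - 1*(-12))*P(3, 7) + 10 = (26 - 1*(-12))*(-9) + 10 = (26 + 12)*(-9) + 10 = 38*(-9) + 10 = -342 + 10 = -332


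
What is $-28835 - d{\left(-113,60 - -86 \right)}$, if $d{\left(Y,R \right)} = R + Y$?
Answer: $-28868$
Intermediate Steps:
$-28835 - d{\left(-113,60 - -86 \right)} = -28835 - \left(\left(60 - -86\right) - 113\right) = -28835 - \left(\left(60 + 86\right) - 113\right) = -28835 - \left(146 - 113\right) = -28835 - 33 = -28868$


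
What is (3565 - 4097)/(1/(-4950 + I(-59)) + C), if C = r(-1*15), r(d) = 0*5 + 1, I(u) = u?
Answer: -666197/1252 ≈ -532.11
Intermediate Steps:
r(d) = 1 (r(d) = 0 + 1 = 1)
C = 1
(3565 - 4097)/(1/(-4950 + I(-59)) + C) = (3565 - 4097)/(1/(-4950 - 59) + 1) = -532/(1/(-5009) + 1) = -532/(-1/5009 + 1) = -532/5008/5009 = -532*5009/5008 = -666197/1252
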